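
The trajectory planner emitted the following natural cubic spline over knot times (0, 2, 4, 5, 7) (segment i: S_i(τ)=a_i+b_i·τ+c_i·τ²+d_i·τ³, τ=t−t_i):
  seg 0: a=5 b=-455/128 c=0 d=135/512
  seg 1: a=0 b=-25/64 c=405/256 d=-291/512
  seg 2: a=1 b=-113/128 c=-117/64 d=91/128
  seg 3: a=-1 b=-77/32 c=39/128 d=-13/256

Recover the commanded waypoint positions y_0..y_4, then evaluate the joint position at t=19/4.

y_0=5 y_1=0 y_2=1 y_3=-1 y_4=-5
S(19/4) = -3199/8192

y_0 = S_0(0) = a_0 = 5
y_1 = S_1(0) = a_1 = 0
y_2 = S_2(0) = a_2 = 1
y_3 = S_3(0) = a_3 = -1
y_4 = S_3(2) = -5
t_q=19/4 is in segment 2 (τ=3/4); S_2(τ)=-3199/8192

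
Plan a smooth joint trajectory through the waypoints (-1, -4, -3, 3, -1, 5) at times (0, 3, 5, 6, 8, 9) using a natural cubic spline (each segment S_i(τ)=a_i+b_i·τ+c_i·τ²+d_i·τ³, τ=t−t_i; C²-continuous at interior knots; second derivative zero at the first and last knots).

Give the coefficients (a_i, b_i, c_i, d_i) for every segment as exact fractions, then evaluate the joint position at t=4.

Δ: Δ0=-1, Δ1=1/2, Δ2=6, Δ3=-2, Δ4=6
row 1: diag=10, rhs=9; c'=1/5, d'=9/10
row 2: denom=6−2·1/5=28/5; d'=(33−2·9/10)/(28/5)=39/7
row 3: denom=6−1·5/28=163/28; d'=(-48−1·39/7)/(163/28)=-1500/163
row 4: denom=6−2·56/163=866/163; d'=(48−2·-1500/163)/(866/163)=5412/433
back: M4=5412/433
back: M3=-1500/163−56/163·5412/433=-5844/433
back: M2=39/7−5/28·-5844/433=3456/433
back: M1=9/10−1/5·3456/433=-603/866
M: M0=0, M1=-603/866, M2=3456/433, M3=-5844/433, M4=5412/433, M5=0
seg 0: a=-1, c=M0/2=0, d=(M1−M0)/(6·3)=-67/1732, b=Δ0−h0·(2M0+M1)/6=-1129/1732
seg 1: a=-4, c=M1/2=-603/1732, d=(M2−M1)/(6·2)=2505/3464, b=Δ1−h1·(2M1+M2)/6=-1469/866
seg 2: a=-3, c=M2/2=1728/433, d=(M3−M2)/(6·1)=-1550/433, b=Δ2−h2·(2M2+M3)/6=2420/433
seg 3: a=3, c=M3/2=-2922/433, d=(M4−M3)/(6·2)=938/433, b=Δ3−h3·(2M3+M4)/6=1226/433
seg 4: a=-1, c=M4/2=2706/433, d=(M5−M4)/(6·1)=-902/433, b=Δ4−h4·(2M4+M5)/6=794/433
t_q=4 → seg 1, τ=1; S=-4+-1469/866·τ+-603/1732·τ²+2505/3464·τ³=-18433/3464

  seg 0: a=-1 b=-1129/1732 c=0 d=-67/1732
  seg 1: a=-4 b=-1469/866 c=-603/1732 d=2505/3464
  seg 2: a=-3 b=2420/433 c=1728/433 d=-1550/433
  seg 3: a=3 b=1226/433 c=-2922/433 d=938/433
  seg 4: a=-1 b=794/433 c=2706/433 d=-902/433
S(4) = -18433/3464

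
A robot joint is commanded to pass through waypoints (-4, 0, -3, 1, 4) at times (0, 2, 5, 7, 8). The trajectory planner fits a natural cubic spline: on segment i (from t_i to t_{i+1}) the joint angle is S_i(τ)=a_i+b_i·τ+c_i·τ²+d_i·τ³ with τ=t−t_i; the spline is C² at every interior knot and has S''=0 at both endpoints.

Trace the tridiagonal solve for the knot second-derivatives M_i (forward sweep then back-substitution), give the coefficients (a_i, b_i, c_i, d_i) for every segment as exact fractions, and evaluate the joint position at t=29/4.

  seg 0: a=-4 b=722/253 c=0 d=-54/253
  seg 1: a=0 b=74/253 c=-324/253 d=215/759
  seg 2: a=-3 b=65/253 c=321/253 d=-201/1012
  seg 3: a=1 b=746/253 c=39/506 d=-13/506
S(29/4) = 56399/32384

Δ: Δ0=2, Δ1=-1, Δ2=2, Δ3=3
row 1: diag=10, rhs=-18; c'=3/10, d'=-9/5
row 2: denom=10−3·3/10=91/10; d'=(18−3·-9/5)/(91/10)=18/7
row 3: denom=6−2·20/91=506/91; d'=(6−2·18/7)/(506/91)=39/253
back: M3=39/253
back: M2=18/7−20/91·39/253=642/253
back: M1=-9/5−3/10·642/253=-648/253
M: M0=0, M1=-648/253, M2=642/253, M3=39/253, M4=0
seg 0: a=-4, c=M0/2=0, d=(M1−M0)/(6·2)=-54/253, b=Δ0−h0·(2M0+M1)/6=722/253
seg 1: a=0, c=M1/2=-324/253, d=(M2−M1)/(6·3)=215/759, b=Δ1−h1·(2M1+M2)/6=74/253
seg 2: a=-3, c=M2/2=321/253, d=(M3−M2)/(6·2)=-201/1012, b=Δ2−h2·(2M2+M3)/6=65/253
seg 3: a=1, c=M3/2=39/506, d=(M4−M3)/(6·1)=-13/506, b=Δ3−h3·(2M3+M4)/6=746/253
t_q=29/4 → seg 3, τ=1/4; S=1+746/253·τ+39/506·τ²+-13/506·τ³=56399/32384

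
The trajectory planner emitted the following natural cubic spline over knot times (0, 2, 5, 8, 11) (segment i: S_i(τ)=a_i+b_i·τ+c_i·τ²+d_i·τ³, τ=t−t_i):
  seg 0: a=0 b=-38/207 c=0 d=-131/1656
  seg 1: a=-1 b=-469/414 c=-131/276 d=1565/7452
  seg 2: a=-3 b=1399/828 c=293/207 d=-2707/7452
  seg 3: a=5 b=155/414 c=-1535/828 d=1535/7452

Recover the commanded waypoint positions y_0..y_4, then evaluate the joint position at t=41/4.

y_0=0 y_1=-1 y_2=-3 y_3=5 y_4=-5
S(41/4) = -7045/5888

y_0 = S_0(0) = a_0 = 0
y_1 = S_1(0) = a_1 = -1
y_2 = S_2(0) = a_2 = -3
y_3 = S_3(0) = a_3 = 5
y_4 = S_3(3) = -5
t_q=41/4 is in segment 3 (τ=9/4); S_3(τ)=-7045/5888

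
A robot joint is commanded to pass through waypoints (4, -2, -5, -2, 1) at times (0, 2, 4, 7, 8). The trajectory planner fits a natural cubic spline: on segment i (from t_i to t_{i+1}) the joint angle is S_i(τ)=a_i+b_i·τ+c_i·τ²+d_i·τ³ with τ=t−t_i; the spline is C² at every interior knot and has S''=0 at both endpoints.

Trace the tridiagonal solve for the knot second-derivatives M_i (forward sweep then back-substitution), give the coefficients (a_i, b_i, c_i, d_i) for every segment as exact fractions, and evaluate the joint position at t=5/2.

  seg 0: a=4 b=-1765/536 c=0 d=157/2144
  seg 1: a=-2 b=-647/268 c=471/1072 d=19/2144
  seg 2: a=-5 b=-295/536 c=33/67 d=13/1608
  seg 3: a=-2 b=703/268 c=303/536 d=-101/536
S(5/2) = -53105/17152

Δ: Δ0=-3, Δ1=-3/2, Δ2=1, Δ3=3
row 1: diag=8, rhs=9; c'=1/4, d'=9/8
row 2: denom=10−2·1/4=19/2; d'=(15−2·9/8)/(19/2)=51/38
row 3: denom=8−3·6/19=134/19; d'=(12−3·51/38)/(134/19)=303/268
back: M3=303/268
back: M2=51/38−6/19·303/268=66/67
back: M1=9/8−1/4·66/67=471/536
M: M0=0, M1=471/536, M2=66/67, M3=303/268, M4=0
seg 0: a=4, c=M0/2=0, d=(M1−M0)/(6·2)=157/2144, b=Δ0−h0·(2M0+M1)/6=-1765/536
seg 1: a=-2, c=M1/2=471/1072, d=(M2−M1)/(6·2)=19/2144, b=Δ1−h1·(2M1+M2)/6=-647/268
seg 2: a=-5, c=M2/2=33/67, d=(M3−M2)/(6·3)=13/1608, b=Δ2−h2·(2M2+M3)/6=-295/536
seg 3: a=-2, c=M3/2=303/536, d=(M4−M3)/(6·1)=-101/536, b=Δ3−h3·(2M3+M4)/6=703/268
t_q=5/2 → seg 1, τ=1/2; S=-2+-647/268·τ+471/1072·τ²+19/2144·τ³=-53105/17152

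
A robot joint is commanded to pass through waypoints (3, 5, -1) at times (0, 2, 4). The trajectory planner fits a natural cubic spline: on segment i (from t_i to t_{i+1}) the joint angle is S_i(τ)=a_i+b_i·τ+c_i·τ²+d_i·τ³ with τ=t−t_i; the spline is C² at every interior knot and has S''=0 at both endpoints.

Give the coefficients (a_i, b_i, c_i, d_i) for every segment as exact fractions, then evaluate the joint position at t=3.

Δ: Δ0=1, Δ1=-3
row 1: diag=8, rhs=-24; c'=1/4, d'=-3
back: M1=-3
M: M0=0, M1=-3, M2=0
seg 0: a=3, c=M0/2=0, d=(M1−M0)/(6·2)=-1/4, b=Δ0−h0·(2M0+M1)/6=2
seg 1: a=5, c=M1/2=-3/2, d=(M2−M1)/(6·2)=1/4, b=Δ1−h1·(2M1+M2)/6=-1
t_q=3 → seg 1, τ=1; S=5+-1·τ+-3/2·τ²+1/4·τ³=11/4

  seg 0: a=3 b=2 c=0 d=-1/4
  seg 1: a=5 b=-1 c=-3/2 d=1/4
S(3) = 11/4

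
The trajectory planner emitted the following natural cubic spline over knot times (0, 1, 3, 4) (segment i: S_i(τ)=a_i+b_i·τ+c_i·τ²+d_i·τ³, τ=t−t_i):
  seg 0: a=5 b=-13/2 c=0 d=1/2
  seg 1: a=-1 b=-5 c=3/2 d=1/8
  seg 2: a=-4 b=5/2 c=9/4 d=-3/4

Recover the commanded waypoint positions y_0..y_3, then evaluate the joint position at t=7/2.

y_0 = S_0(0) = a_0 = 5
y_1 = S_1(0) = a_1 = -1
y_2 = S_2(0) = a_2 = -4
y_3 = S_2(1) = 0
t_q=7/2 is in segment 2 (τ=1/2); S_2(τ)=-73/32

y_0=5 y_1=-1 y_2=-4 y_3=0
S(7/2) = -73/32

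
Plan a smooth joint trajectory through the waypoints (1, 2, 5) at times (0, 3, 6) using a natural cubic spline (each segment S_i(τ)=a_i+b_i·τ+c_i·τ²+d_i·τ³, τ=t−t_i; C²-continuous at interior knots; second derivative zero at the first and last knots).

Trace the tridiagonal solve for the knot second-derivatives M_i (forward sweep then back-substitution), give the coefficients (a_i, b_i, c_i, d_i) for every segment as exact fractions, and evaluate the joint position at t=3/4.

Δ: Δ0=1/3, Δ1=1
row 1: diag=12, rhs=4; c'=1/4, d'=1/3
back: M1=1/3
M: M0=0, M1=1/3, M2=0
seg 0: a=1, c=M0/2=0, d=(M1−M0)/(6·3)=1/54, b=Δ0−h0·(2M0+M1)/6=1/6
seg 1: a=2, c=M1/2=1/6, d=(M2−M1)/(6·3)=-1/54, b=Δ1−h1·(2M1+M2)/6=2/3
t_q=3/4 → seg 0, τ=3/4; S=1+1/6·τ+0·τ²+1/54·τ³=145/128

  seg 0: a=1 b=1/6 c=0 d=1/54
  seg 1: a=2 b=2/3 c=1/6 d=-1/54
S(3/4) = 145/128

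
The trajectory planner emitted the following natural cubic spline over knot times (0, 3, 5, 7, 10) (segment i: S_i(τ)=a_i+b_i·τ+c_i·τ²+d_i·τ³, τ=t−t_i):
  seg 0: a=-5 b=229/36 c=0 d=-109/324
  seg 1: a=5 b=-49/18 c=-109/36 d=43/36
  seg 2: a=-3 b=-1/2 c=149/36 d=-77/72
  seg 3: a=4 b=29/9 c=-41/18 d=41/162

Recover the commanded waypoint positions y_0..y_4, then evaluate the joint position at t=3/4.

y_0 = S_0(0) = a_0 = -5
y_1 = S_1(0) = a_1 = 5
y_2 = S_2(0) = a_2 = -3
y_3 = S_3(0) = a_3 = 4
y_4 = S_3(3) = 0
t_q=3/4 is in segment 0 (τ=3/4); S_0(τ)=-95/256

y_0=-5 y_1=5 y_2=-3 y_3=4 y_4=0
S(3/4) = -95/256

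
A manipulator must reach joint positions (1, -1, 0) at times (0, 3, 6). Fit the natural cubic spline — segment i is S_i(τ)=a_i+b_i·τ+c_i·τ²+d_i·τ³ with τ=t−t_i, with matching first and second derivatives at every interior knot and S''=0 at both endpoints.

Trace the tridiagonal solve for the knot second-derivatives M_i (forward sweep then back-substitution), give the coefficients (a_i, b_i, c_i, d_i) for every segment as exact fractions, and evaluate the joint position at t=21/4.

Δ: Δ0=-2/3, Δ1=1/3
row 1: diag=12, rhs=6; c'=1/4, d'=1/2
back: M1=1/2
M: M0=0, M1=1/2, M2=0
seg 0: a=1, c=M0/2=0, d=(M1−M0)/(6·3)=1/36, b=Δ0−h0·(2M0+M1)/6=-11/12
seg 1: a=-1, c=M1/2=1/4, d=(M2−M1)/(6·3)=-1/36, b=Δ1−h1·(2M1+M2)/6=-1/6
t_q=21/4 → seg 1, τ=9/4; S=-1+-1/6·τ+1/4·τ²+-1/36·τ³=-109/256

  seg 0: a=1 b=-11/12 c=0 d=1/36
  seg 1: a=-1 b=-1/6 c=1/4 d=-1/36
S(21/4) = -109/256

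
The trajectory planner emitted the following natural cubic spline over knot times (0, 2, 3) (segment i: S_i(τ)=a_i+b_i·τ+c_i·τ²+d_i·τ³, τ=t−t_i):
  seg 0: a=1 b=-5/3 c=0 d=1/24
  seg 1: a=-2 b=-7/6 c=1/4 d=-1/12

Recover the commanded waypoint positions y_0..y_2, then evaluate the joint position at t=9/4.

y_0=1 y_1=-2 y_2=-3
S(9/4) = -583/256

y_0 = S_0(0) = a_0 = 1
y_1 = S_1(0) = a_1 = -2
y_2 = S_1(1) = -3
t_q=9/4 is in segment 1 (τ=1/4); S_1(τ)=-583/256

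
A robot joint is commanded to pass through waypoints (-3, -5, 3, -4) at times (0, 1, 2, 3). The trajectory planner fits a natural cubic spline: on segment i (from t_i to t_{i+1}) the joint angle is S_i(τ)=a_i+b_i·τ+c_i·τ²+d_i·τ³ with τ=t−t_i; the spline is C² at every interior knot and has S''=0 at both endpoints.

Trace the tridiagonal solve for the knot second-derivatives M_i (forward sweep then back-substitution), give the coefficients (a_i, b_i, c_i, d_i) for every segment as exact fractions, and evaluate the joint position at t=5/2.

  seg 0: a=-3 b=-17/3 c=0 d=11/3
  seg 1: a=-5 b=16/3 c=11 d=-25/3
  seg 2: a=3 b=7/3 c=-14 d=14/3
S(5/2) = 5/4

Δ: Δ0=-2, Δ1=8, Δ2=-7
row 1: diag=4, rhs=60; c'=1/4, d'=15
row 2: denom=4−1·1/4=15/4; d'=(-90−1·15)/(15/4)=-28
back: M2=-28
back: M1=15−1/4·-28=22
M: M0=0, M1=22, M2=-28, M3=0
seg 0: a=-3, c=M0/2=0, d=(M1−M0)/(6·1)=11/3, b=Δ0−h0·(2M0+M1)/6=-17/3
seg 1: a=-5, c=M1/2=11, d=(M2−M1)/(6·1)=-25/3, b=Δ1−h1·(2M1+M2)/6=16/3
seg 2: a=3, c=M2/2=-14, d=(M3−M2)/(6·1)=14/3, b=Δ2−h2·(2M2+M3)/6=7/3
t_q=5/2 → seg 2, τ=1/2; S=3+7/3·τ+-14·τ²+14/3·τ³=5/4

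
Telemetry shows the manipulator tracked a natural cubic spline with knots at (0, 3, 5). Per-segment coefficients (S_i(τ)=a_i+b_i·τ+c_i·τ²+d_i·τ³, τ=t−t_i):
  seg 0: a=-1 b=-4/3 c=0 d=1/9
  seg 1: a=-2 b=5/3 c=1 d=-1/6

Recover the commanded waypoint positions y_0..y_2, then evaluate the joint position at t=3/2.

y_0 = S_0(0) = a_0 = -1
y_1 = S_1(0) = a_1 = -2
y_2 = S_1(2) = 4
t_q=3/2 is in segment 0 (τ=3/2); S_0(τ)=-21/8

y_0=-1 y_1=-2 y_2=4
S(3/2) = -21/8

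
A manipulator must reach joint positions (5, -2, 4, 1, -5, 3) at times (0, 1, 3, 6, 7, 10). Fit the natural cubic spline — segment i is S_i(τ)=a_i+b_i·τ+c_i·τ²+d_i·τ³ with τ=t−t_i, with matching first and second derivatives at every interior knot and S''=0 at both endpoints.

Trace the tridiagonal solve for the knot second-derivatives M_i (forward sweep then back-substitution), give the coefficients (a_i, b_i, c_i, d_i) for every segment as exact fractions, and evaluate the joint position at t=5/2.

  seg 0: a=5 b=-3433/387 c=0 d=724/387
  seg 1: a=-2 b=-1261/387 c=724/129 d=-961/774
  seg 2: a=4 b=1661/387 c=-79/43 d=85/3483
  seg 3: a=1 b=-2350/387 c=-626/387 d=218/129
  seg 4: a=-5 b=-1640/387 c=1336/387 d=-1336/3483
S(5/2) = 3199/2064

Δ: Δ0=-7, Δ1=3, Δ2=-1, Δ3=-6, Δ4=8/3
row 1: diag=6, rhs=60; c'=1/3, d'=10
row 2: denom=10−2·1/3=28/3; d'=(-24−2·10)/(28/3)=-33/7
row 3: denom=8−3·9/28=197/28; d'=(-30−3·-33/7)/(197/28)=-444/197
row 4: denom=8−1·28/197=1548/197; d'=(52−1·-444/197)/(1548/197)=2672/387
back: M4=2672/387
back: M3=-444/197−28/197·2672/387=-1252/387
back: M2=-33/7−9/28·-1252/387=-158/43
back: M1=10−1/3·-158/43=1448/129
M: M0=0, M1=1448/129, M2=-158/43, M3=-1252/387, M4=2672/387, M5=0
seg 0: a=5, c=M0/2=0, d=(M1−M0)/(6·1)=724/387, b=Δ0−h0·(2M0+M1)/6=-3433/387
seg 1: a=-2, c=M1/2=724/129, d=(M2−M1)/(6·2)=-961/774, b=Δ1−h1·(2M1+M2)/6=-1261/387
seg 2: a=4, c=M2/2=-79/43, d=(M3−M2)/(6·3)=85/3483, b=Δ2−h2·(2M2+M3)/6=1661/387
seg 3: a=1, c=M3/2=-626/387, d=(M4−M3)/(6·1)=218/129, b=Δ3−h3·(2M3+M4)/6=-2350/387
seg 4: a=-5, c=M4/2=1336/387, d=(M5−M4)/(6·3)=-1336/3483, b=Δ4−h4·(2M4+M5)/6=-1640/387
t_q=5/2 → seg 1, τ=3/2; S=-2+-1261/387·τ+724/129·τ²+-961/774·τ³=3199/2064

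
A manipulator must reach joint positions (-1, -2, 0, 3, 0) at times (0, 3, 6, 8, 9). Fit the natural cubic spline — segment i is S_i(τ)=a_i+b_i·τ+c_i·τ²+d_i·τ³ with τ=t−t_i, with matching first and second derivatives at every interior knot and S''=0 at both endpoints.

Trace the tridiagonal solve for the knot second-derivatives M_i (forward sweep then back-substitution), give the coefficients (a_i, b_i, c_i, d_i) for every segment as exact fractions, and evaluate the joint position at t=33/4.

  seg 0: a=-1 b=-124/309 c=0 d=7/927
  seg 1: a=-2 b=-61/309 c=7/103 d=68/927
  seg 2: a=0 b=677/309 c=75/103 d=-1327/2472
  seg 3: a=3 b=-827/618 c=-1027/412 d=1027/1236
S(33/4) = 66517/26368

Δ: Δ0=-1/3, Δ1=2/3, Δ2=3/2, Δ3=-3
row 1: diag=12, rhs=6; c'=1/4, d'=1/2
row 2: denom=10−3·1/4=37/4; d'=(5−3·1/2)/(37/4)=14/37
row 3: denom=6−2·8/37=206/37; d'=(-27−2·14/37)/(206/37)=-1027/206
back: M3=-1027/206
back: M2=14/37−8/37·-1027/206=150/103
back: M1=1/2−1/4·150/103=14/103
M: M0=0, M1=14/103, M2=150/103, M3=-1027/206, M4=0
seg 0: a=-1, c=M0/2=0, d=(M1−M0)/(6·3)=7/927, b=Δ0−h0·(2M0+M1)/6=-124/309
seg 1: a=-2, c=M1/2=7/103, d=(M2−M1)/(6·3)=68/927, b=Δ1−h1·(2M1+M2)/6=-61/309
seg 2: a=0, c=M2/2=75/103, d=(M3−M2)/(6·2)=-1327/2472, b=Δ2−h2·(2M2+M3)/6=677/309
seg 3: a=3, c=M3/2=-1027/412, d=(M4−M3)/(6·1)=1027/1236, b=Δ3−h3·(2M3+M4)/6=-827/618
t_q=33/4 → seg 3, τ=1/4; S=3+-827/618·τ+-1027/412·τ²+1027/1236·τ³=66517/26368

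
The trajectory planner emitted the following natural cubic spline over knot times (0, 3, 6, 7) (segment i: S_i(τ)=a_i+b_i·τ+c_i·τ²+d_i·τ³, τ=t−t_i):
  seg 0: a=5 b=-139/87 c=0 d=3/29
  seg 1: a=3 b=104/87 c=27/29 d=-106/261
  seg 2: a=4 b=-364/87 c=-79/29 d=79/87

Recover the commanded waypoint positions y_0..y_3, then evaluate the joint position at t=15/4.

y_0 = S_0(0) = a_0 = 5
y_1 = S_1(0) = a_1 = 3
y_2 = S_2(0) = a_2 = 4
y_3 = S_2(1) = -2
t_q=15/4 is in segment 1 (τ=3/4); S_1(τ)=3943/928

y_0=5 y_1=3 y_2=4 y_3=-2
S(15/4) = 3943/928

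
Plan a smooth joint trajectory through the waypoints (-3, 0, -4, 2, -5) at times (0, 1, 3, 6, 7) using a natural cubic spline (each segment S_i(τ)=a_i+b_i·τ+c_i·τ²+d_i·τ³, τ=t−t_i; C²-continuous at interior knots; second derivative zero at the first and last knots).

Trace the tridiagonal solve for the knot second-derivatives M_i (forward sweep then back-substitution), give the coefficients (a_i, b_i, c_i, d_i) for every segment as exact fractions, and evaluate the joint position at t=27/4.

Δ: Δ0=3, Δ1=-2, Δ2=2, Δ3=-7
row 1: diag=6, rhs=-30; c'=1/3, d'=-5
row 2: denom=10−2·1/3=28/3; d'=(24−2·-5)/(28/3)=51/14
row 3: denom=8−3·9/28=197/28; d'=(-54−3·51/14)/(197/28)=-1818/197
back: M3=-1818/197
back: M2=51/14−9/28·-1818/197=1302/197
back: M1=-5−1/3·1302/197=-1419/197
M: M0=0, M1=-1419/197, M2=1302/197, M3=-1818/197, M4=0
seg 0: a=-3, c=M0/2=0, d=(M1−M0)/(6·1)=-473/394, b=Δ0−h0·(2M0+M1)/6=1655/394
seg 1: a=0, c=M1/2=-1419/394, d=(M2−M1)/(6·2)=907/788, b=Δ1−h1·(2M1+M2)/6=118/197
seg 2: a=-4, c=M2/2=651/197, d=(M3−M2)/(6·3)=-520/591, b=Δ2−h2·(2M2+M3)/6=1/197
seg 3: a=2, c=M3/2=-909/197, d=(M4−M3)/(6·1)=303/197, b=Δ3−h3·(2M3+M4)/6=-773/197
t_q=27/4 → seg 3, τ=3/4; S=2+-773/197·τ+-909/197·τ²+303/197·τ³=-36431/12608

  seg 0: a=-3 b=1655/394 c=0 d=-473/394
  seg 1: a=0 b=118/197 c=-1419/394 d=907/788
  seg 2: a=-4 b=1/197 c=651/197 d=-520/591
  seg 3: a=2 b=-773/197 c=-909/197 d=303/197
S(27/4) = -36431/12608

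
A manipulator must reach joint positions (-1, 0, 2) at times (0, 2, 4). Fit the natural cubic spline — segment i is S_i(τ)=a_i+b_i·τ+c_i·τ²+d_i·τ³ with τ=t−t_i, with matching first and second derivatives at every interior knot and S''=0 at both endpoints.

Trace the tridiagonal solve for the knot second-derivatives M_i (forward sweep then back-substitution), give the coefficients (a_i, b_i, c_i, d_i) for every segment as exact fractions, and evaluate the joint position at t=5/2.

  seg 0: a=-1 b=3/8 c=0 d=1/32
  seg 1: a=0 b=3/4 c=3/16 d=-1/32
S(5/2) = 107/256

Δ: Δ0=1/2, Δ1=1
row 1: diag=8, rhs=3; c'=1/4, d'=3/8
back: M1=3/8
M: M0=0, M1=3/8, M2=0
seg 0: a=-1, c=M0/2=0, d=(M1−M0)/(6·2)=1/32, b=Δ0−h0·(2M0+M1)/6=3/8
seg 1: a=0, c=M1/2=3/16, d=(M2−M1)/(6·2)=-1/32, b=Δ1−h1·(2M1+M2)/6=3/4
t_q=5/2 → seg 1, τ=1/2; S=0+3/4·τ+3/16·τ²+-1/32·τ³=107/256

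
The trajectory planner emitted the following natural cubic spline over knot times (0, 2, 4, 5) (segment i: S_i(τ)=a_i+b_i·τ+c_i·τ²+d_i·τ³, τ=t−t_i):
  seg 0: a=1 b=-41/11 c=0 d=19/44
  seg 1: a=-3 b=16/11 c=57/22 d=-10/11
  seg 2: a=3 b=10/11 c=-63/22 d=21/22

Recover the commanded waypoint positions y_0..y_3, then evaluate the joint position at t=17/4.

y_0=1 y_1=-3 y_2=3 y_3=2
S(17/4) = 4313/1408

y_0 = S_0(0) = a_0 = 1
y_1 = S_1(0) = a_1 = -3
y_2 = S_2(0) = a_2 = 3
y_3 = S_2(1) = 2
t_q=17/4 is in segment 2 (τ=1/4); S_2(τ)=4313/1408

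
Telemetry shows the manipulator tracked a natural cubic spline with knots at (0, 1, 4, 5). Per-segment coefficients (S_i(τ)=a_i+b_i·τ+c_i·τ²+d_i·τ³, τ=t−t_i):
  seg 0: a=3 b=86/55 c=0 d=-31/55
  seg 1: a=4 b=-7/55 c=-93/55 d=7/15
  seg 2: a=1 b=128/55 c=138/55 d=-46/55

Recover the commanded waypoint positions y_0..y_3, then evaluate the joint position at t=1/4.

y_0=3 y_1=4 y_2=1 y_3=5
S(1/4) = 2381/704

y_0 = S_0(0) = a_0 = 3
y_1 = S_1(0) = a_1 = 4
y_2 = S_2(0) = a_2 = 1
y_3 = S_2(1) = 5
t_q=1/4 is in segment 0 (τ=1/4); S_0(τ)=2381/704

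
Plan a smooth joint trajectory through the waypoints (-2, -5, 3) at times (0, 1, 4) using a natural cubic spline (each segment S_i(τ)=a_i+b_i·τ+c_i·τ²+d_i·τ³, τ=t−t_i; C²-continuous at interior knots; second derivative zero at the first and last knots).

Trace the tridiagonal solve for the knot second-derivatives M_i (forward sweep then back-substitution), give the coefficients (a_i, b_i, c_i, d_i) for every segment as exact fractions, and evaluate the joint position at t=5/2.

  seg 0: a=-2 b=-89/24 c=0 d=17/24
  seg 1: a=-5 b=-19/12 c=17/8 d=-17/72
S(5/2) = -217/64

Δ: Δ0=-3, Δ1=8/3
row 1: diag=8, rhs=34; c'=3/8, d'=17/4
back: M1=17/4
M: M0=0, M1=17/4, M2=0
seg 0: a=-2, c=M0/2=0, d=(M1−M0)/(6·1)=17/24, b=Δ0−h0·(2M0+M1)/6=-89/24
seg 1: a=-5, c=M1/2=17/8, d=(M2−M1)/(6·3)=-17/72, b=Δ1−h1·(2M1+M2)/6=-19/12
t_q=5/2 → seg 1, τ=3/2; S=-5+-19/12·τ+17/8·τ²+-17/72·τ³=-217/64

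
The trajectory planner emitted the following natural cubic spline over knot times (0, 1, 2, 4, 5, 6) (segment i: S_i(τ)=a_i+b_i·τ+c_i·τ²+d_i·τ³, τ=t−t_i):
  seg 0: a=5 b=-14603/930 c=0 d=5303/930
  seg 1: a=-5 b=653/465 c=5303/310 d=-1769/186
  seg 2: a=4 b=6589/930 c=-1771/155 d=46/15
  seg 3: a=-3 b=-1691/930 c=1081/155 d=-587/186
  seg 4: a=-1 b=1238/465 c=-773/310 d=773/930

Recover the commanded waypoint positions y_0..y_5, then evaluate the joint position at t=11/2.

y_0 = S_0(0) = a_0 = 5
y_1 = S_1(0) = a_1 = -5
y_2 = S_2(0) = a_2 = 4
y_3 = S_3(0) = a_3 = -3
y_4 = S_4(0) = a_4 = -1
y_5 = S_4(1) = 0
t_q=11/2 is in segment 4 (τ=1/2); S_4(τ)=-467/2480

y_0=5 y_1=-5 y_2=4 y_3=-3 y_4=-1 y_5=0
S(11/2) = -467/2480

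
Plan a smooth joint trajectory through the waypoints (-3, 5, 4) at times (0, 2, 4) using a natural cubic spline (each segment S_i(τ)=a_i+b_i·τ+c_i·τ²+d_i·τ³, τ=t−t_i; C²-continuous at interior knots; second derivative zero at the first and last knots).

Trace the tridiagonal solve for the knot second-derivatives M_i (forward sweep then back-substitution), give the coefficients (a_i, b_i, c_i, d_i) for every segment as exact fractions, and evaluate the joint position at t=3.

Δ: Δ0=4, Δ1=-1/2
row 1: diag=8, rhs=-27; c'=1/4, d'=-27/8
back: M1=-27/8
M: M0=0, M1=-27/8, M2=0
seg 0: a=-3, c=M0/2=0, d=(M1−M0)/(6·2)=-9/32, b=Δ0−h0·(2M0+M1)/6=41/8
seg 1: a=5, c=M1/2=-27/16, d=(M2−M1)/(6·2)=9/32, b=Δ1−h1·(2M1+M2)/6=7/4
t_q=3 → seg 1, τ=1; S=5+7/4·τ+-27/16·τ²+9/32·τ³=171/32

  seg 0: a=-3 b=41/8 c=0 d=-9/32
  seg 1: a=5 b=7/4 c=-27/16 d=9/32
S(3) = 171/32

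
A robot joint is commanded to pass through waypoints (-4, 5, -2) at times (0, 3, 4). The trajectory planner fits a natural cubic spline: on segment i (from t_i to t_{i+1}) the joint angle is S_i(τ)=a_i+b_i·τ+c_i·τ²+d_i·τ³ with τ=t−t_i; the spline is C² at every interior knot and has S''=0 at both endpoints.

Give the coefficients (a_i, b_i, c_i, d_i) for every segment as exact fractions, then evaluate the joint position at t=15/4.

  seg 0: a=-4 b=27/4 c=0 d=-5/12
  seg 1: a=5 b=-9/2 c=-15/4 d=5/4
S(15/4) = 11/256

Δ: Δ0=3, Δ1=-7
row 1: diag=8, rhs=-60; c'=1/8, d'=-15/2
back: M1=-15/2
M: M0=0, M1=-15/2, M2=0
seg 0: a=-4, c=M0/2=0, d=(M1−M0)/(6·3)=-5/12, b=Δ0−h0·(2M0+M1)/6=27/4
seg 1: a=5, c=M1/2=-15/4, d=(M2−M1)/(6·1)=5/4, b=Δ1−h1·(2M1+M2)/6=-9/2
t_q=15/4 → seg 1, τ=3/4; S=5+-9/2·τ+-15/4·τ²+5/4·τ³=11/256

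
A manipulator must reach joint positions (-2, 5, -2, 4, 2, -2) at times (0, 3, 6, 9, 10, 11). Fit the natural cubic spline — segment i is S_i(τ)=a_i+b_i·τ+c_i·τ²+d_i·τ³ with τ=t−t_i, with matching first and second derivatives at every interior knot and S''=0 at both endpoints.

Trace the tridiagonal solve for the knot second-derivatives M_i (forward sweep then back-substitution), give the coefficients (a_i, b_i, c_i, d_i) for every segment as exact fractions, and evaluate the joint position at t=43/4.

Δ: Δ0=7/3, Δ1=-7/3, Δ2=2, Δ3=-2, Δ4=-4
row 1: diag=12, rhs=-28; c'=1/4, d'=-7/3
row 2: denom=12−3·1/4=45/4; d'=(26−3·-7/3)/(45/4)=44/15
row 3: denom=8−3·4/15=36/5; d'=(-24−3·44/15)/(36/5)=-41/9
row 4: denom=4−1·5/36=139/36; d'=(-12−1·-41/9)/(139/36)=-268/139
back: M4=-268/139
back: M3=-41/9−5/36·-268/139=-596/139
back: M2=44/15−4/15·-596/139=1700/417
back: M1=-7/3−1/4·1700/417=-466/139
M: M0=0, M1=-466/139, M2=1700/417, M3=-596/139, M4=-268/139, M5=0
seg 0: a=-2, c=M0/2=0, d=(M1−M0)/(6·3)=-233/1251, b=Δ0−h0·(2M0+M1)/6=1672/417
seg 1: a=5, c=M1/2=-233/139, d=(M2−M1)/(6·3)=1549/3753, b=Δ1−h1·(2M1+M2)/6=-425/417
seg 2: a=-2, c=M2/2=850/417, d=(M3−M2)/(6·3)=-1744/3753, b=Δ2−h2·(2M2+M3)/6=28/417
seg 3: a=4, c=M3/2=-298/139, d=(M4−M3)/(6·1)=164/417, b=Δ3−h3·(2M3+M4)/6=-104/417
seg 4: a=2, c=M4/2=-134/139, d=(M5−M4)/(6·1)=134/417, b=Δ4−h4·(2M4+M5)/6=-1400/417
t_q=43/4 → seg 4, τ=3/4; S=2+-1400/417·τ+-134/139·τ²+134/417·τ³=-4113/4448

  seg 0: a=-2 b=1672/417 c=0 d=-233/1251
  seg 1: a=5 b=-425/417 c=-233/139 d=1549/3753
  seg 2: a=-2 b=28/417 c=850/417 d=-1744/3753
  seg 3: a=4 b=-104/417 c=-298/139 d=164/417
  seg 4: a=2 b=-1400/417 c=-134/139 d=134/417
S(43/4) = -4113/4448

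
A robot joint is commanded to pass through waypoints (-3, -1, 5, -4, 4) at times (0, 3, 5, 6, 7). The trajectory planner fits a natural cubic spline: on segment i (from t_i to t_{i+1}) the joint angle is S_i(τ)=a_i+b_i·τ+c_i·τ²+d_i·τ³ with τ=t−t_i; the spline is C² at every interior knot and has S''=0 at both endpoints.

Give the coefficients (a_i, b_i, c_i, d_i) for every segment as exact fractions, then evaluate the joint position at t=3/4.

Δ: Δ0=2/3, Δ1=3, Δ2=-9, Δ3=8
row 1: diag=10, rhs=14; c'=1/5, d'=7/5
row 2: denom=6−2·1/5=28/5; d'=(-72−2·7/5)/(28/5)=-187/14
row 3: denom=4−1·5/28=107/28; d'=(102−1·-187/14)/(107/28)=3230/107
back: M3=3230/107
back: M2=-187/14−5/28·3230/107=-2006/107
back: M1=7/5−1/5·-2006/107=551/107
M: M0=0, M1=551/107, M2=-2006/107, M3=3230/107, M4=0
seg 0: a=-3, c=M0/2=0, d=(M1−M0)/(6·3)=551/1926, b=Δ0−h0·(2M0+M1)/6=-1225/642
seg 1: a=-1, c=M1/2=551/214, d=(M2−M1)/(6·2)=-2557/1284, b=Δ1−h1·(2M1+M2)/6=1867/321
seg 2: a=5, c=M2/2=-1003/107, d=(M3−M2)/(6·1)=2618/321, b=Δ2−h2·(2M2+M3)/6=-2498/321
seg 3: a=-4, c=M3/2=1615/107, d=(M4−M3)/(6·1)=-1615/321, b=Δ3−h3·(2M3+M4)/6=-662/321
t_q=3/4 → seg 0, τ=3/4; S=-3+-1225/642·τ+0·τ²+551/1926·τ³=-59035/13696

  seg 0: a=-3 b=-1225/642 c=0 d=551/1926
  seg 1: a=-1 b=1867/321 c=551/214 d=-2557/1284
  seg 2: a=5 b=-2498/321 c=-1003/107 d=2618/321
  seg 3: a=-4 b=-662/321 c=1615/107 d=-1615/321
S(3/4) = -59035/13696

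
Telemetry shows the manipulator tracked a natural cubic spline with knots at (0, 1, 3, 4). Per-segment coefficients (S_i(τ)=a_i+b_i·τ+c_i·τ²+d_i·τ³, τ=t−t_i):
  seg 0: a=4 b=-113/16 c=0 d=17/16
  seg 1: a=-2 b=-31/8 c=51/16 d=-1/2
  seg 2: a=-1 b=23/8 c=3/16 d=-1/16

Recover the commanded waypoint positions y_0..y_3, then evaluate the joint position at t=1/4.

y_0=4 y_1=-2 y_2=-1 y_3=2
S(1/4) = 2305/1024

y_0 = S_0(0) = a_0 = 4
y_1 = S_1(0) = a_1 = -2
y_2 = S_2(0) = a_2 = -1
y_3 = S_2(1) = 2
t_q=1/4 is in segment 0 (τ=1/4); S_0(τ)=2305/1024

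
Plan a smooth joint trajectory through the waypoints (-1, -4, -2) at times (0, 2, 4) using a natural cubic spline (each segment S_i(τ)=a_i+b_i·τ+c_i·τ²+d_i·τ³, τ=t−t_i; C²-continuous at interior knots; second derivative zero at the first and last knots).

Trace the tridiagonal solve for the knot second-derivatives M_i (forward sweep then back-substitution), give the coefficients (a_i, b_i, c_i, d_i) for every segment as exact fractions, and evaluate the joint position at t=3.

Δ: Δ0=-3/2, Δ1=1
row 1: diag=8, rhs=15; c'=1/4, d'=15/8
back: M1=15/8
M: M0=0, M1=15/8, M2=0
seg 0: a=-1, c=M0/2=0, d=(M1−M0)/(6·2)=5/32, b=Δ0−h0·(2M0+M1)/6=-17/8
seg 1: a=-4, c=M1/2=15/16, d=(M2−M1)/(6·2)=-5/32, b=Δ1−h1·(2M1+M2)/6=-1/4
t_q=3 → seg 1, τ=1; S=-4+-1/4·τ+15/16·τ²+-5/32·τ³=-111/32

  seg 0: a=-1 b=-17/8 c=0 d=5/32
  seg 1: a=-4 b=-1/4 c=15/16 d=-5/32
S(3) = -111/32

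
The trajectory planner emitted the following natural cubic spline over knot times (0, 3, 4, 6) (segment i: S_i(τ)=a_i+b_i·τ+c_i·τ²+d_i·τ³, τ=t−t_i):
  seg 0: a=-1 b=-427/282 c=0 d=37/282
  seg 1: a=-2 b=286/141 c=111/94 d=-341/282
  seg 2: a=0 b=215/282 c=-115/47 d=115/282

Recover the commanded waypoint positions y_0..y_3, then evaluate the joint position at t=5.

y_0=-1 y_1=-2 y_2=0 y_3=-5
S(5) = -60/47

y_0 = S_0(0) = a_0 = -1
y_1 = S_1(0) = a_1 = -2
y_2 = S_2(0) = a_2 = 0
y_3 = S_2(2) = -5
t_q=5 is in segment 2 (τ=1); S_2(τ)=-60/47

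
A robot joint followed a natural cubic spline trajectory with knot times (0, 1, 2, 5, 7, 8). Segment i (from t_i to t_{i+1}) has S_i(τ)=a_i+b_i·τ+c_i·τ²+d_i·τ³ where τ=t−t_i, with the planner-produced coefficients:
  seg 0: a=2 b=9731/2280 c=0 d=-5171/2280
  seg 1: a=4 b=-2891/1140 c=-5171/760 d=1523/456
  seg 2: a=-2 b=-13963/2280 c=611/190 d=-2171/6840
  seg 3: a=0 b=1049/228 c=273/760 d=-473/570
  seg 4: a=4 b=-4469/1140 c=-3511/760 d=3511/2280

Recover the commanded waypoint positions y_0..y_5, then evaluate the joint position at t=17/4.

y_0=2 y_1=4 y_2=-2 y_3=0 y_4=4 y_5=-3
S(17/4) = -151499/48640

y_0 = S_0(0) = a_0 = 2
y_1 = S_1(0) = a_1 = 4
y_2 = S_2(0) = a_2 = -2
y_3 = S_3(0) = a_3 = 0
y_4 = S_4(0) = a_4 = 4
y_5 = S_4(1) = -3
t_q=17/4 is in segment 2 (τ=9/4); S_2(τ)=-151499/48640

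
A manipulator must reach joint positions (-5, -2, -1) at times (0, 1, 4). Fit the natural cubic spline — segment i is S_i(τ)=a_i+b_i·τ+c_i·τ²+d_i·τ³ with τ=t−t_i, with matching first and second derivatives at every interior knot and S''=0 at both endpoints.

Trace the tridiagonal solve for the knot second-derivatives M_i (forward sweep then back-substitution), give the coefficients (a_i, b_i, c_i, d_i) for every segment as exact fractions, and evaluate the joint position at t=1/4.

  seg 0: a=-5 b=10/3 c=0 d=-1/3
  seg 1: a=-2 b=7/3 c=-1 d=1/9
S(1/4) = -267/64

Δ: Δ0=3, Δ1=1/3
row 1: diag=8, rhs=-16; c'=3/8, d'=-2
back: M1=-2
M: M0=0, M1=-2, M2=0
seg 0: a=-5, c=M0/2=0, d=(M1−M0)/(6·1)=-1/3, b=Δ0−h0·(2M0+M1)/6=10/3
seg 1: a=-2, c=M1/2=-1, d=(M2−M1)/(6·3)=1/9, b=Δ1−h1·(2M1+M2)/6=7/3
t_q=1/4 → seg 0, τ=1/4; S=-5+10/3·τ+0·τ²+-1/3·τ³=-267/64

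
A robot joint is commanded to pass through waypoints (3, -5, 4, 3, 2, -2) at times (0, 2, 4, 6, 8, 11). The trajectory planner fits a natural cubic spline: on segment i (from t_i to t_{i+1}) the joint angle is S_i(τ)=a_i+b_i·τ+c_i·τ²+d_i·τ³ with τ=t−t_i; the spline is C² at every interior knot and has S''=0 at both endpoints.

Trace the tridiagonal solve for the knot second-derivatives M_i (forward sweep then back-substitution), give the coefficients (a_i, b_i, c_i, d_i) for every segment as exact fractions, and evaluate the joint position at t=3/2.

Δ: Δ0=-4, Δ1=9/2, Δ2=-1/2, Δ3=-1/2, Δ4=-4/3
row 1: diag=8, rhs=51; c'=1/4, d'=51/8
row 2: denom=8−2·1/4=15/2; d'=(-30−2·51/8)/(15/2)=-57/10
row 3: denom=8−2·4/15=112/15; d'=(0−2·-57/10)/(112/15)=171/112
row 4: denom=10−2·15/56=265/28; d'=(-5−2·171/112)/(265/28)=-451/530
back: M4=-451/530
back: M3=171/112−15/56·-451/530=93/53
back: M2=-57/10−4/15·93/53=-3269/530
back: M1=51/8−1/4·-3269/530=2098/265
M: M0=0, M1=2098/265, M2=-3269/530, M3=93/53, M4=-451/530, M5=0
seg 0: a=3, c=M0/2=0, d=(M1−M0)/(6·2)=1049/1590, b=Δ0−h0·(2M0+M1)/6=-5278/795
seg 1: a=-5, c=M1/2=1049/265, d=(M2−M1)/(6·2)=-1493/1272, b=Δ1−h1·(2M1+M2)/6=1016/795
seg 2: a=4, c=M2/2=-3269/1060, d=(M3−M2)/(6·2)=4199/6360, b=Δ2−h2·(2M2+M3)/6=4813/1590
seg 3: a=3, c=M3/2=93/106, d=(M4−M3)/(6·2)=-1381/6360, b=Δ3−h3·(2M3+M4)/6=-1102/795
seg 4: a=2, c=M4/2=-451/1060, d=(M5−M4)/(6·3)=451/9540, b=Δ4−h4·(2M4+M5)/6=-767/1590
t_q=3/2 → seg 0, τ=3/2; S=3+-5278/795·τ+0·τ²+1049/1590·τ³=-20063/4240

  seg 0: a=3 b=-5278/795 c=0 d=1049/1590
  seg 1: a=-5 b=1016/795 c=1049/265 d=-1493/1272
  seg 2: a=4 b=4813/1590 c=-3269/1060 d=4199/6360
  seg 3: a=3 b=-1102/795 c=93/106 d=-1381/6360
  seg 4: a=2 b=-767/1590 c=-451/1060 d=451/9540
S(3/2) = -20063/4240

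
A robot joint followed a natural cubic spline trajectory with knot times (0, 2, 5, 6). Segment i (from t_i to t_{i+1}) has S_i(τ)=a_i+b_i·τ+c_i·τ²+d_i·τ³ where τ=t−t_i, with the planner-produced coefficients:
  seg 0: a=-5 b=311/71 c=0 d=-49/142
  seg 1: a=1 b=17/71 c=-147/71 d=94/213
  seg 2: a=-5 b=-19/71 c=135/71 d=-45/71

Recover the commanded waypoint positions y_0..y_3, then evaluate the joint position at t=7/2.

y_0=-5 y_1=1 y_2=-5 y_3=-4
S(7/2) = -257/142

y_0 = S_0(0) = a_0 = -5
y_1 = S_1(0) = a_1 = 1
y_2 = S_2(0) = a_2 = -5
y_3 = S_2(1) = -4
t_q=7/2 is in segment 1 (τ=3/2); S_1(τ)=-257/142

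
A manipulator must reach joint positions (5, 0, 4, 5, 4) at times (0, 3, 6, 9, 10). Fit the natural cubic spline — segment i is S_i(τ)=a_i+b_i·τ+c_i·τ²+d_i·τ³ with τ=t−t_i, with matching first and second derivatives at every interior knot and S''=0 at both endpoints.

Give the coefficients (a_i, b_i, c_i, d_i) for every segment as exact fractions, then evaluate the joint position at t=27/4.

Δ: Δ0=-5/3, Δ1=4/3, Δ2=1/3, Δ3=-1
row 1: diag=12, rhs=18; c'=1/4, d'=3/2
row 2: denom=12−3·1/4=45/4; d'=(-6−3·3/2)/(45/4)=-14/15
row 3: denom=8−3·4/15=36/5; d'=(-8−3·-14/15)/(36/5)=-13/18
back: M3=-13/18
back: M2=-14/15−4/15·-13/18=-20/27
back: M1=3/2−1/4·-20/27=91/54
M: M0=0, M1=91/54, M2=-20/27, M3=-13/18, M4=0
seg 0: a=5, c=M0/2=0, d=(M1−M0)/(6·3)=91/972, b=Δ0−h0·(2M0+M1)/6=-271/108
seg 1: a=0, c=M1/2=91/108, d=(M2−M1)/(6·3)=-131/972, b=Δ1−h1·(2M1+M2)/6=1/54
seg 2: a=4, c=M2/2=-10/27, d=(M3−M2)/(6·3)=1/972, b=Δ2−h2·(2M2+M3)/6=155/108
seg 3: a=5, c=M3/2=-13/36, d=(M4−M3)/(6·1)=13/108, b=Δ3−h3·(2M3+M4)/6=-41/54
t_q=27/4 → seg 2, τ=3/4; S=4+155/108·τ+-10/27·τ²+1/972·τ³=3739/768

  seg 0: a=5 b=-271/108 c=0 d=91/972
  seg 1: a=0 b=1/54 c=91/108 d=-131/972
  seg 2: a=4 b=155/108 c=-10/27 d=1/972
  seg 3: a=5 b=-41/54 c=-13/36 d=13/108
S(27/4) = 3739/768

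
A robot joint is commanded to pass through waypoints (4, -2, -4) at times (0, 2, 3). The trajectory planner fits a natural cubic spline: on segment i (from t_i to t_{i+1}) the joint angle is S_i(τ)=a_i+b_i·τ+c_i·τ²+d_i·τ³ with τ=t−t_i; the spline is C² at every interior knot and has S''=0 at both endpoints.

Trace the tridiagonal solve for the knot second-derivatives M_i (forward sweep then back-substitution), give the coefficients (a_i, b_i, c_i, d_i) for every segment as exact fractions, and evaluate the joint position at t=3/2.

Δ: Δ0=-3, Δ1=-2
row 1: diag=6, rhs=6; c'=1/6, d'=1
back: M1=1
M: M0=0, M1=1, M2=0
seg 0: a=4, c=M0/2=0, d=(M1−M0)/(6·2)=1/12, b=Δ0−h0·(2M0+M1)/6=-10/3
seg 1: a=-2, c=M1/2=1/2, d=(M2−M1)/(6·1)=-1/6, b=Δ1−h1·(2M1+M2)/6=-7/3
t_q=3/2 → seg 0, τ=3/2; S=4+-10/3·τ+0·τ²+1/12·τ³=-23/32

  seg 0: a=4 b=-10/3 c=0 d=1/12
  seg 1: a=-2 b=-7/3 c=1/2 d=-1/6
S(3/2) = -23/32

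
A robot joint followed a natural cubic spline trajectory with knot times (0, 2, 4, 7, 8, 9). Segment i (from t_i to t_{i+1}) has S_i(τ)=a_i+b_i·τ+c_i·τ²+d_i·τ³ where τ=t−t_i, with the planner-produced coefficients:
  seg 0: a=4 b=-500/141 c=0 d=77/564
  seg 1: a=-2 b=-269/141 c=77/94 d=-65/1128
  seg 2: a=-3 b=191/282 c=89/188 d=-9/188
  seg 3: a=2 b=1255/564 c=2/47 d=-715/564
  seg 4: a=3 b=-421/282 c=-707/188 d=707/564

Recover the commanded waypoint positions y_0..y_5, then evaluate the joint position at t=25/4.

y_0=4 y_1=-2 y_2=-3 y_3=2 y_4=3 y_5=-1
S(25/4) = 4515/12032

y_0 = S_0(0) = a_0 = 4
y_1 = S_1(0) = a_1 = -2
y_2 = S_2(0) = a_2 = -3
y_3 = S_3(0) = a_3 = 2
y_4 = S_4(0) = a_4 = 3
y_5 = S_4(1) = -1
t_q=25/4 is in segment 2 (τ=9/4); S_2(τ)=4515/12032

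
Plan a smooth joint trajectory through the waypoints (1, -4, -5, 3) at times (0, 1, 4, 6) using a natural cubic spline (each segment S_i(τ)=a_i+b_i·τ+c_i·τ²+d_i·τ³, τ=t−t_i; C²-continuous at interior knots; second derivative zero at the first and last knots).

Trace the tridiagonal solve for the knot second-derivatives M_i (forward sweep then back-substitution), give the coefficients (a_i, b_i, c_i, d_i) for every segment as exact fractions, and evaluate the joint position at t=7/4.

  seg 0: a=1 b=-1166/213 c=0 d=101/213
  seg 1: a=-4 b=-863/213 c=101/71 d=-13/213
  seg 2: a=-5 b=604/213 c=62/71 d=-31/213
S(7/4) = -28465/4544

Δ: Δ0=-5, Δ1=-1/3, Δ2=4
row 1: diag=8, rhs=28; c'=3/8, d'=7/2
row 2: denom=10−3·3/8=71/8; d'=(26−3·7/2)/(71/8)=124/71
back: M2=124/71
back: M1=7/2−3/8·124/71=202/71
M: M0=0, M1=202/71, M2=124/71, M3=0
seg 0: a=1, c=M0/2=0, d=(M1−M0)/(6·1)=101/213, b=Δ0−h0·(2M0+M1)/6=-1166/213
seg 1: a=-4, c=M1/2=101/71, d=(M2−M1)/(6·3)=-13/213, b=Δ1−h1·(2M1+M2)/6=-863/213
seg 2: a=-5, c=M2/2=62/71, d=(M3−M2)/(6·2)=-31/213, b=Δ2−h2·(2M2+M3)/6=604/213
t_q=7/4 → seg 1, τ=3/4; S=-4+-863/213·τ+101/71·τ²+-13/213·τ³=-28465/4544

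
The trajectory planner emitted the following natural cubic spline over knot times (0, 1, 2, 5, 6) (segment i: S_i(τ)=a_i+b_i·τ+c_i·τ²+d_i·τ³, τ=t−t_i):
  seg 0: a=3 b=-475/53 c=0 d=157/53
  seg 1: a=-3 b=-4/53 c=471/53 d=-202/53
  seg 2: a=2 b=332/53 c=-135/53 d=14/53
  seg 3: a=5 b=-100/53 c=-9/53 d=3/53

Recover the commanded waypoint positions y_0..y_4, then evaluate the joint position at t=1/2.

y_0=3 y_1=-3 y_2=2 y_3=5 y_4=3
S(1/2) = -471/424

y_0 = S_0(0) = a_0 = 3
y_1 = S_1(0) = a_1 = -3
y_2 = S_2(0) = a_2 = 2
y_3 = S_3(0) = a_3 = 5
y_4 = S_3(1) = 3
t_q=1/2 is in segment 0 (τ=1/2); S_0(τ)=-471/424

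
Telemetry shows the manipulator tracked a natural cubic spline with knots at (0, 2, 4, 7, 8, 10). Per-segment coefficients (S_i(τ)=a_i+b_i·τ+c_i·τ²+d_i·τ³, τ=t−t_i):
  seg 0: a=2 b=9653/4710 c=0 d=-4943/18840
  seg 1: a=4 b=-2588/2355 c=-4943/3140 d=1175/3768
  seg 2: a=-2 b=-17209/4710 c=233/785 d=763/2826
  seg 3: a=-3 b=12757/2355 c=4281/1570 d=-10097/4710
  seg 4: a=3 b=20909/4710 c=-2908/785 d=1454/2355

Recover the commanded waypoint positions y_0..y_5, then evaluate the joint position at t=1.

y_0 = S_0(0) = a_0 = 2
y_1 = S_1(0) = a_1 = 4
y_2 = S_2(0) = a_2 = -2
y_3 = S_3(0) = a_3 = -3
y_4 = S_4(0) = a_4 = 3
y_5 = S_4(2) = 2
t_q=1 is in segment 0 (τ=1); S_0(τ)=23783/6280

y_0=2 y_1=4 y_2=-2 y_3=-3 y_4=3 y_5=2
S(1) = 23783/6280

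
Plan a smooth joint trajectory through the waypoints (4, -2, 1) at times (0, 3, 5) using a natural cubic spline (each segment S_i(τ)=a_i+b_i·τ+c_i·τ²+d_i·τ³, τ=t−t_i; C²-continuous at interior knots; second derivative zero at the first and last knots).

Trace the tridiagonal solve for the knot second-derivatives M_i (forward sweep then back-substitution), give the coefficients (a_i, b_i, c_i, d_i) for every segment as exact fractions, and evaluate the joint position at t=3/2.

  seg 0: a=4 b=-61/20 c=0 d=7/60
  seg 1: a=-2 b=1/10 c=21/20 d=-7/40
S(3/2) = -29/160

Δ: Δ0=-2, Δ1=3/2
row 1: diag=10, rhs=21; c'=1/5, d'=21/10
back: M1=21/10
M: M0=0, M1=21/10, M2=0
seg 0: a=4, c=M0/2=0, d=(M1−M0)/(6·3)=7/60, b=Δ0−h0·(2M0+M1)/6=-61/20
seg 1: a=-2, c=M1/2=21/20, d=(M2−M1)/(6·2)=-7/40, b=Δ1−h1·(2M1+M2)/6=1/10
t_q=3/2 → seg 0, τ=3/2; S=4+-61/20·τ+0·τ²+7/60·τ³=-29/160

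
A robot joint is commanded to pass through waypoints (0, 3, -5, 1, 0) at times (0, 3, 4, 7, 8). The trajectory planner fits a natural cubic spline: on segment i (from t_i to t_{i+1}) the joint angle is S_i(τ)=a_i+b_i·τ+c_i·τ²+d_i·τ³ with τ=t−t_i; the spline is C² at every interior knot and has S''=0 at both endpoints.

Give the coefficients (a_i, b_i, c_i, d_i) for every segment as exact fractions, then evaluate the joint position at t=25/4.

Δ: Δ0=1, Δ1=-8, Δ2=2, Δ3=-1
row 1: diag=8, rhs=-54; c'=1/8, d'=-27/4
row 2: denom=8−1·1/8=63/8; d'=(60−1·-27/4)/(63/8)=178/21
row 3: denom=8−3·8/21=48/7; d'=(-18−3·178/21)/(48/7)=-19/3
back: M3=-19/3
back: M2=178/21−8/21·-19/3=98/9
back: M1=-27/4−1/8·98/9=-73/9
M: M0=0, M1=-73/9, M2=98/9, M3=-19/3, M4=0
seg 0: a=0, c=M0/2=0, d=(M1−M0)/(6·3)=-73/162, b=Δ0−h0·(2M0+M1)/6=91/18
seg 1: a=3, c=M1/2=-73/18, d=(M2−M1)/(6·1)=19/6, b=Δ1−h1·(2M1+M2)/6=-64/9
seg 2: a=-5, c=M2/2=49/9, d=(M3−M2)/(6·3)=-155/162, b=Δ2−h2·(2M2+M3)/6=-103/18
seg 3: a=1, c=M3/2=-19/6, d=(M4−M3)/(6·1)=19/18, b=Δ3−h3·(2M3+M4)/6=10/9
t_q=25/4 → seg 2, τ=9/4; S=-5+-103/18·τ+49/9·τ²+-155/162·τ³=-155/128

  seg 0: a=0 b=91/18 c=0 d=-73/162
  seg 1: a=3 b=-64/9 c=-73/18 d=19/6
  seg 2: a=-5 b=-103/18 c=49/9 d=-155/162
  seg 3: a=1 b=10/9 c=-19/6 d=19/18
S(25/4) = -155/128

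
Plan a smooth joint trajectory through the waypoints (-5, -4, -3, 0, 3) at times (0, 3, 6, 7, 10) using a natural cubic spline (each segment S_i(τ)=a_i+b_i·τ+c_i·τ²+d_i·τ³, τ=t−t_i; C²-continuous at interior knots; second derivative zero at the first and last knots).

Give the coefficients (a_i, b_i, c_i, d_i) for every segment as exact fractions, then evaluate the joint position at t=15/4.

Δ: Δ0=1/3, Δ1=1/3, Δ2=3, Δ3=1
row 1: diag=12, rhs=0; c'=1/4, d'=0
row 2: denom=8−3·1/4=29/4; d'=(16−3·0)/(29/4)=64/29
row 3: denom=8−1·4/29=228/29; d'=(-12−1·64/29)/(228/29)=-103/57
back: M3=-103/57
back: M2=64/29−4/29·-103/57=140/57
back: M1=0−1/4·140/57=-35/57
M: M0=0, M1=-35/57, M2=140/57, M3=-103/57, M4=0
seg 0: a=-5, c=M0/2=0, d=(M1−M0)/(6·3)=-35/1026, b=Δ0−h0·(2M0+M1)/6=73/114
seg 1: a=-4, c=M1/2=-35/114, d=(M2−M1)/(6·3)=175/1026, b=Δ1−h1·(2M1+M2)/6=-16/57
seg 2: a=-3, c=M2/2=70/57, d=(M3−M2)/(6·1)=-27/38, b=Δ2−h2·(2M2+M3)/6=283/114
seg 3: a=0, c=M3/2=-103/114, d=(M4−M3)/(6·3)=103/1026, b=Δ3−h3·(2M3+M4)/6=160/57
t_q=15/4 → seg 1, τ=3/4; S=-4+-16/57·τ+-35/114·τ²+175/1026·τ³=-10485/2432

  seg 0: a=-5 b=73/114 c=0 d=-35/1026
  seg 1: a=-4 b=-16/57 c=-35/114 d=175/1026
  seg 2: a=-3 b=283/114 c=70/57 d=-27/38
  seg 3: a=0 b=160/57 c=-103/114 d=103/1026
S(15/4) = -10485/2432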